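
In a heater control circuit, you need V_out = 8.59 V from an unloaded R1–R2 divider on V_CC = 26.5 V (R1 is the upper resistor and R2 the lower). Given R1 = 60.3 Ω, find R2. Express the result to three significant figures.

The divider ratio is R2/(R1+R2) = 8.59/26.5 = 0.3242.
Rearranging, R2 = R1·k/(1−k) = 60.3 × 0.4796 = 28.92 Ω.

R2 ≈ 28.9 Ω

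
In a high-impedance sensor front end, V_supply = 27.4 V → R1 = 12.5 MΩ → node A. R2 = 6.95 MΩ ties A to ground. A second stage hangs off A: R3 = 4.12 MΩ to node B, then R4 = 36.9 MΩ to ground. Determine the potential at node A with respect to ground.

V_A ≈ 8.83 V

The second stage (R3 + R4 = 41.02 MΩ) loads node A in parallel with R2.
Effective lower resistance at A: R2 ‖ 41.02 = 5.943 MΩ.
V_A = 27.4 × 5.943/(12.5 + 5.943) = 8.829 V.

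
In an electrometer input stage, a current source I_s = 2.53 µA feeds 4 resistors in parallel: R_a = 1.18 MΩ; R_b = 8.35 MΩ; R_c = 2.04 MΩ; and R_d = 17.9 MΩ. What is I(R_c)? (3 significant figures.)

ΣG = 1/1.18 + 1/8.35 + 1/2.04 + 1/17.9 = 1.513.
Current divider: I(R_c) = I_s · G_k/ΣG = 2.53 × (0.4902/1.513) = 2.53 × 0.3239 = 0.8195 µA.

I ≈ 0.820 µA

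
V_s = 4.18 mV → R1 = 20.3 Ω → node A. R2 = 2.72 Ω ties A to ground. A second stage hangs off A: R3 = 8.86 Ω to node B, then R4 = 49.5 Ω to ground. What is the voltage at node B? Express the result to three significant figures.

V_B ≈ 0.402 mV

Looking into the second stage from A: R3 + R4 = 58.36 Ω appears in parallel with R2.
Effective lower resistance at A: R2 ‖ 58.36 = 2.599 Ω.
So V_A = 4.18 × 0.1135 = 0.4744 mV.
Then the unloaded second divider: V_B = V_A × R4/(R3+R4) = 0.4744 × 0.8482 = 0.4024 mV.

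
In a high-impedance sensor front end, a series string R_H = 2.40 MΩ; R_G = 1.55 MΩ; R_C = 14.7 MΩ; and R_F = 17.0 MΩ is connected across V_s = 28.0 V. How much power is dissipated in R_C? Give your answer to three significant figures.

P ≈ 9.07 µW

Series current I = V_s/ΣR = 28.0/35.65 = 0.7854 µA.
P = I²R = 0.6169 × 14.7 = 9.068 µW.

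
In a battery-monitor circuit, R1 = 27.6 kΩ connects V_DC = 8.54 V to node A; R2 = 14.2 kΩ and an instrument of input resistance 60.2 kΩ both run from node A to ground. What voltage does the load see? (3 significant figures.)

First combine the lower leg with the load: R2 ‖ R_L = 11.49 kΩ.
Now apply the divider: V_out = 8.54 × 0.2939 = 2.510 V.

V_out ≈ 2.51 V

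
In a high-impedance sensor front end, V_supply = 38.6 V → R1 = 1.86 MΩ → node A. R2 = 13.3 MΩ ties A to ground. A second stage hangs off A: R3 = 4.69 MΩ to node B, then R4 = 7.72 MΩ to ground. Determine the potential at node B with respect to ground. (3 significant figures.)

Looking into the second stage from A: R3 + R4 = 12.41 MΩ appears in parallel with R2.
R2 ‖ (R3+R4) = 6.420 MΩ.
So V_A = 38.6 × 0.7754 = 29.93 V.
Stage 2 is unloaded, so V_B = V_A · R4/(R3+R4) = 29.93 × 7.72/12.41 = 18.62 V.

V_B ≈ 18.6 V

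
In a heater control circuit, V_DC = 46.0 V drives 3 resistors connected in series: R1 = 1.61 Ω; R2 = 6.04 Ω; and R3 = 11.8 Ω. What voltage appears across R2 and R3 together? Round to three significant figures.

V ≈ 42.2 V

Total series resistance ΣR = 1.61 + 6.04 + 11.8 = 19.45 Ω.
R_{R2..R3} = 6.04 + 11.8 = 17.84 Ω.
Voltage divider: V = V_DC · (17.84 / 19.45) = 46.0 × 0.9172 = 42.19 V.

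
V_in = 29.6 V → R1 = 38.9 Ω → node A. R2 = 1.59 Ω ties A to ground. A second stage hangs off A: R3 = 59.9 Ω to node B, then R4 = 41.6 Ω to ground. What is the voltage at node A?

V_A ≈ 1.15 V

Node A sees R2 in parallel with the series input of stage 2, R3 + R4 = 101.5 Ω.
Effective lower resistance at A: R2 ‖ 101.5 = 1.565 Ω.
First divider: V_A = V_in · 1.565/(38.9 + 1.565) = 1.145 V.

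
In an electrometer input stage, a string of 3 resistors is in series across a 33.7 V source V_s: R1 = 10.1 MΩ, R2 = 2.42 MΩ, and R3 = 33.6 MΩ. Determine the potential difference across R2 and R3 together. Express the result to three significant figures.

Series total: ΣR = 10.1 + 2.42 + 33.6 = 46.12 MΩ.
R_{R2..R3} = 2.42 + 33.6 = 36.02 MΩ.
V = V_s · R/ΣR = 33.7 × 0.7810 = 26.32 V.

V ≈ 26.3 V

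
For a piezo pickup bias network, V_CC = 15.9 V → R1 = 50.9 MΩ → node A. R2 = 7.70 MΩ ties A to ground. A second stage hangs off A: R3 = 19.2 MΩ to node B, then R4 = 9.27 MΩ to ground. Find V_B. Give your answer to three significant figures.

V_B ≈ 0.551 V

The second stage (R3 + R4 = 28.47 MΩ) loads node A in parallel with R2.
Effective lower resistance at A: R2 ‖ 28.47 = 6.061 MΩ.
So V_A = 15.9 × 0.1064 = 1.692 V.
V_B = V_A × 0.3256 = 0.5509 V.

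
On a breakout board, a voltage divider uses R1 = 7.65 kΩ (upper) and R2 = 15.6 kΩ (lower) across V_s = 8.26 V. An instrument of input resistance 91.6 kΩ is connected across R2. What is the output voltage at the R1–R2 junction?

V_out ≈ 5.25 V

First combine the lower leg with the load: R2 ‖ R_L = 13.33 kΩ.
Now apply the divider: V_out = 8.26 × 0.6354 = 5.248 V.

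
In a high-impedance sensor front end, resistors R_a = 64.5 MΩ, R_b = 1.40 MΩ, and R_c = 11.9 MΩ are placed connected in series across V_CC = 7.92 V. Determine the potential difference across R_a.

Series total: ΣR = 64.5 + 1.40 + 11.9 = 77.80 MΩ.
V = V_CC · R/ΣR = 7.92 × 0.8290 = 6.566 V.

V ≈ 6.57 V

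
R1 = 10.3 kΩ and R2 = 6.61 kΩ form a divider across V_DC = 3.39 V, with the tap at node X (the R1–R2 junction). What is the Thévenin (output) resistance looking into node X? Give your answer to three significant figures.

R_th ≈ 4.03 kΩ

With V_DC suppressed (replaced by a short), R_th = R1 ‖ R2 = (10.30 × 6.61)/(10.30 + 6.61) = 4.026 kΩ.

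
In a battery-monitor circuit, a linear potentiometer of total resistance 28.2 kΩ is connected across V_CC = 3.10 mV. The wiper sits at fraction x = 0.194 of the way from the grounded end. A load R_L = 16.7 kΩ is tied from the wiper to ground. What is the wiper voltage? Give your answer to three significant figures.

V_out ≈ 0.476 mV

Lower segment x·R_p = 5.471 kΩ; upper segment (1−x)·R_p = 22.73 kΩ.
Lower segment in parallel with the load: 5.471 ‖ 16.7 = 4.121 kΩ.
V_out = 3.10 × 4.121/(22.73 + 4.121) = 0.4758 mV.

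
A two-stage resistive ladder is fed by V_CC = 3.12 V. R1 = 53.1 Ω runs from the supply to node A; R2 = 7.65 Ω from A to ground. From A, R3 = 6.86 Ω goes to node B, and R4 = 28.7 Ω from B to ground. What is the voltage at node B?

V_B ≈ 0.267 V

Looking into the second stage from A: R3 + R4 = 35.56 Ω appears in parallel with R2.
Effective lower resistance at A: R2 ‖ 35.56 = 6.296 Ω.
V_A = 3.12 × 6.296/(53.1 + 6.296) = 0.3307 V.
Stage 2 is unloaded, so V_B = V_A · R4/(R3+R4) = 0.3307 × 28.7/35.56 = 0.2669 V.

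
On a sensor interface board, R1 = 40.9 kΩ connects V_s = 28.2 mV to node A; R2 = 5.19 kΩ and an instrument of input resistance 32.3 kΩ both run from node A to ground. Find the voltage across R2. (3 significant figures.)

V_out ≈ 2.78 mV

R2 ‖ R_L = (5.19 × 32.3)/(5.19 + 32.3) = 4.472 kΩ.
Now apply the divider: V_out = 28.2 × 0.09855 = 2.779 mV.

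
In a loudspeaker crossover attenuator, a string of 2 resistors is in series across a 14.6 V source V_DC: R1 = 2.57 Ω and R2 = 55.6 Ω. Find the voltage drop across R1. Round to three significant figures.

V ≈ 0.645 V

Total series resistance ΣR = 2.57 + 55.6 = 58.17 Ω.
V = V_DC · R/ΣR = 14.6 × 0.04418 = 0.6450 V.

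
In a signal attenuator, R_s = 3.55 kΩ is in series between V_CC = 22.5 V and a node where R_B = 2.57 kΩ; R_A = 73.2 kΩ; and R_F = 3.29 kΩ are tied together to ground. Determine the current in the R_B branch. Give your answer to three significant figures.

Equivalent of the parallel group: R_p = 1.415 kΩ.
V_A by voltage divider: V_A = 22.5 × 1.415/(3.55 + 1.415) = 6.412 V.
Branch current I = V_A/R_B = 6.412/2.57 = 2.495 mA.

I ≈ 2.50 mA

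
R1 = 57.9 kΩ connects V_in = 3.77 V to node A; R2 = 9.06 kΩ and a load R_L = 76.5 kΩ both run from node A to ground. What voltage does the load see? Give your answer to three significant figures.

V_out ≈ 0.463 V

First combine the lower leg with the load: R2 ‖ R_L = 8.101 kΩ.
Voltage divider with the loaded lower leg: V_out = 3.77 × 8.101/(57.9 + 8.101) = 3.77 × 0.1227 = 0.4627 V.
(Unloaded it would be 0.510 V; the load pulls it down.)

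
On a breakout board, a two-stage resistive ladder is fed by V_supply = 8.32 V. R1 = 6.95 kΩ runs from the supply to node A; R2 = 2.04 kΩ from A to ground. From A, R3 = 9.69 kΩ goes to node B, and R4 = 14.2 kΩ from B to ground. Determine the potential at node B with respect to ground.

V_B ≈ 1.05 V

Looking into the second stage from A: R3 + R4 = 23.89 kΩ appears in parallel with R2.
Effective lower resistance at A: R2 ‖ 23.89 = 1.880 kΩ.
V_A = 8.32 × 1.880/(6.95 + 1.880) = 1.771 V.
V_B = V_A × 0.5944 = 1.053 V.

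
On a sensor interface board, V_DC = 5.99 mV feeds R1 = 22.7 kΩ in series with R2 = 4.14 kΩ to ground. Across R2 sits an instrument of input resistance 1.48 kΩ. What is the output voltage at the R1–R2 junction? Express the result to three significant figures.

V_out ≈ 0.275 mV

First combine the lower leg with the load: R2 ‖ R_L = 1.090 kΩ.
Now apply the divider: V_out = 5.99 × 0.04583 = 0.2745 mV.
(Unloaded it would be 0.924 mV; the load pulls it down.)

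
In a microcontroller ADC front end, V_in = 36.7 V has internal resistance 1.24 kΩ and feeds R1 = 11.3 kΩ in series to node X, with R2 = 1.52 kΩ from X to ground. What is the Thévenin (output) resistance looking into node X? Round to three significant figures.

R_th ≈ 1.36 kΩ

R1' = 1.24 + 11.3 = 12.54 kΩ (source resistance + R1).
Zeroing V_in shorts the top of R1' to ground, so R_th = R1' ‖ R2 = 1.356 kΩ.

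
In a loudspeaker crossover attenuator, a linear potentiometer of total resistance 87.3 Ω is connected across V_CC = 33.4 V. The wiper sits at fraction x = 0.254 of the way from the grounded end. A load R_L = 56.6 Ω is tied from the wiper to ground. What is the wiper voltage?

Lower segment x·R_p = 22.17 Ω; upper segment (1−x)·R_p = 65.13 Ω.
Lower segment in parallel with the load: 22.17 ‖ 56.6 = 15.93 Ω.
V_out = 33.4 × 15.93/(65.13 + 15.93) = 6.565 V.

V_out ≈ 6.56 V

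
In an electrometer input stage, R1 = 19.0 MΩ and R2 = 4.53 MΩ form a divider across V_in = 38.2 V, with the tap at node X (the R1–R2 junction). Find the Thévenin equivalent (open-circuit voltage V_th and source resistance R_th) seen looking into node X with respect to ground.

V_th ≈ 7.35 V, R_th ≈ 3.66 MΩ

With X open, the divider is unloaded: V_th = 38.2 × 4.53/23.53 = 7.354 V.
Zeroing V_in shorts the top of R1 to ground, so R_th = R1 ‖ R2 = 3.658 MΩ.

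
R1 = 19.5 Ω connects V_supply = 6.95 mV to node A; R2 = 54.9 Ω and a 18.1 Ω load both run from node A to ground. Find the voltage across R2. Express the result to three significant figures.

R2 ‖ R_L = (54.9 × 18.1)/(54.9 + 18.1) = 13.61 Ω.
Then V_out = V_supply · R2'/(R1 + R2') = 6.95 × 13.61/33.11 = 2.857 mV.

V_out ≈ 2.86 mV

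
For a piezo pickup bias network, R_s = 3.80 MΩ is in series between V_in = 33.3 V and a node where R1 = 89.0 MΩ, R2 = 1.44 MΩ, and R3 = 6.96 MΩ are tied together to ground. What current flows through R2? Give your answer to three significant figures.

I ≈ 5.47 µA

Equivalent of the parallel group: R_p = 1.177 MΩ.
Node voltage V_A = V_in · R_p/(R_s + R_p) = 33.3 × 0.2365 = 7.877 V.
Branch current I = V_A/R2 = 7.877/1.44 = 5.470 µA.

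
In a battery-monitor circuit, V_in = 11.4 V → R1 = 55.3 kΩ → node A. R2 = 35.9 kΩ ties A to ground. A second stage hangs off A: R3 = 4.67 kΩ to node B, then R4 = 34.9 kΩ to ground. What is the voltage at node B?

V_B ≈ 2.55 V

The second stage (R3 + R4 = 39.57 kΩ) loads node A in parallel with R2.
R2 ‖ (R3+R4) = 18.82 kΩ.
First divider: V_A = V_in · 18.82/(55.3 + 18.82) = 2.895 V.
Stage 2 is unloaded, so V_B = V_A · R4/(R3+R4) = 2.895 × 34.9/39.57 = 2.553 V.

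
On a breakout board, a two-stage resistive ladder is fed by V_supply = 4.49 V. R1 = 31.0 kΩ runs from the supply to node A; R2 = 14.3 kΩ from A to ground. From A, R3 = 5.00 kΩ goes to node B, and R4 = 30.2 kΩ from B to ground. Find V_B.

The second stage (R3 + R4 = 35.20 kΩ) loads node A in parallel with R2.
R2 ‖ (R3+R4) = 10.17 kΩ.
First divider: V_A = V_supply · 10.17/(31.0 + 10.17) = 1.109 V.
Stage 2 is unloaded, so V_B = V_A · R4/(R3+R4) = 1.109 × 30.2/35.20 = 0.9515 V.

V_B ≈ 0.952 V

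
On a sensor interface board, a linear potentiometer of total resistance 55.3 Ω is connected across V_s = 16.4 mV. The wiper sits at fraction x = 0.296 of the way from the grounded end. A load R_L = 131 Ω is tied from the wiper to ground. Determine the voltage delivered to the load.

V_out ≈ 4.46 mV

Split the track: R_lower = x·R_p = 16.37 Ω, R_upper = (1−x)·R_p = 38.93 Ω.
Lower segment in parallel with the load: 16.37 ‖ 131 = 14.55 Ω.
Loaded-divider output: V_out = 16.4 × 0.2721 = 4.462 mV.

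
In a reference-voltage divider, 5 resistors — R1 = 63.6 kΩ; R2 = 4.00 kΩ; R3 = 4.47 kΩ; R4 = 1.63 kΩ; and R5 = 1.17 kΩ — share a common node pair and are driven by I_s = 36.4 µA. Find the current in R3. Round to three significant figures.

Total conductance ΣG = 1/63.6 + 1/4.00 + 1/4.47 + 1/1.63 + 1/1.17 = 1.958 (units of 1/kΩ).
R3 takes the fraction G_k/ΣG = 0.2237/1.958 = 0.1143, so I = 36.4 × 0.1143 = 4.160 µA.

I ≈ 4.16 µA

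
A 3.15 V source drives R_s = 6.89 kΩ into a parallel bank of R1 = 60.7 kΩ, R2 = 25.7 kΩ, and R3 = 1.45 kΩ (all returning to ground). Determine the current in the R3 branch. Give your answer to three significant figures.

Parallel bank: R_p = 1/(1/60.7 + 1/25.7 + 1/1.45) = 1.342 kΩ.
Node voltage V_A = V_DC · R_p/(R_s + R_p) = 3.15 × 0.1630 = 0.5136 V.
I(R3) = V_A / R3 = 0.5136/1.45 = 0.3542 mA.

I ≈ 0.354 mA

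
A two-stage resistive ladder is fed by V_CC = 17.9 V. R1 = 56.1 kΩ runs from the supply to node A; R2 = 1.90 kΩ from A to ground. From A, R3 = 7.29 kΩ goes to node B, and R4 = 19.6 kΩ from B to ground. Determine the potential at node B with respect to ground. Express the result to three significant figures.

Looking into the second stage from A: R3 + R4 = 26.89 kΩ appears in parallel with R2.
R2 ‖ (R3+R4) = 1.775 kΩ.
So V_A = 17.9 × 0.03066 = 0.5489 V.
Then the unloaded second divider: V_B = V_A × R4/(R3+R4) = 0.5489 × 0.7289 = 0.4001 V.

V_B ≈ 0.400 V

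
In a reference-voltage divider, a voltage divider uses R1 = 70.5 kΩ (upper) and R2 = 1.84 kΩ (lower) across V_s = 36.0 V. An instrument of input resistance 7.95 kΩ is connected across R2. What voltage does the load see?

The load sits in parallel with R2, giving an effective lower resistance R2' = R2·R_L/(R2+R_L) = 1.494 kΩ.
Then V_out = V_s · R2'/(R1 + R2') = 36.0 × 1.494/71.99 = 0.7471 V.
(Unloaded it would be 0.916 V; the load pulls it down.)

V_out ≈ 0.747 V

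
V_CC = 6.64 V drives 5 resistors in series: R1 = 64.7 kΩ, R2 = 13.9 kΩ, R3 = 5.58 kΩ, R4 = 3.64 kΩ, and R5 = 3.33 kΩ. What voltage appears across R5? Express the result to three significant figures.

ΣR = 64.7 + 13.9 + 5.58 + 3.64 + 3.33 = 91.15 kΩ.
Voltage divider: V = V_CC · (3.330 / 91.15) = 6.64 × 0.03653 = 0.2426 V.

V ≈ 0.243 V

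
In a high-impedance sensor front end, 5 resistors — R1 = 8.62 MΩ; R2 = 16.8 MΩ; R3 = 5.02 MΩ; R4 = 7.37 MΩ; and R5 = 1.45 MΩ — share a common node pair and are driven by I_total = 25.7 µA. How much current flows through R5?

I ≈ 14.8 µA

Conductances: ΣG = 1/8.62 + 1/16.8 + 1/5.02 + 1/7.37 + 1/1.45 = 1.200 (1/MΩ).
Current divider: I(R5) = I_total · G_k/ΣG = 25.7 × (0.6897/1.200) = 25.7 × 0.5747 = 14.77 µA.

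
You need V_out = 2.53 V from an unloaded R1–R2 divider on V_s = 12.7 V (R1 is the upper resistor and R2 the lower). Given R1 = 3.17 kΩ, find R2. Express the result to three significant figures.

Required fraction k = V_out/V_s = 0.1992.
Rearranging, R2 = R1·k/(1−k) = 3.17 × 0.2488 = 0.7886 kΩ.

R2 ≈ 0.789 kΩ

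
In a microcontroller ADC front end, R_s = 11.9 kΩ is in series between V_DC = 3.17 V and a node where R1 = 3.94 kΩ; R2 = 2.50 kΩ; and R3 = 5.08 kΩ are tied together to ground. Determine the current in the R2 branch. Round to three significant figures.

I ≈ 0.114 mA

Equivalent of the parallel group: R_p = 1.176 kΩ.
V_A by voltage divider: V_A = 3.17 × 1.176/(11.9 + 1.176) = 0.2850 V.
Branch current I = V_A/R2 = 0.2850/2.50 = 0.1140 mA.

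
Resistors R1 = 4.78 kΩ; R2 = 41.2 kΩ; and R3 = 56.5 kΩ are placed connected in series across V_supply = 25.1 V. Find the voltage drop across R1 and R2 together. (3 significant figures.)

Total series resistance ΣR = 4.78 + 41.2 + 56.5 = 102.5 kΩ.
R_{R1..R2} = 4.78 + 41.2 = 45.98 kΩ.
Voltage divider: V = V_supply · (45.98 / 102.5) = 25.1 × 0.4487 = 11.26 V.

V ≈ 11.3 V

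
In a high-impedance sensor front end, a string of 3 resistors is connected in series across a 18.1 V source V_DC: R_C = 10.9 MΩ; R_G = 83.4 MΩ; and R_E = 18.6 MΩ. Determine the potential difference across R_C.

V ≈ 1.75 V

ΣR = 10.9 + 83.4 + 18.6 = 112.9 MΩ.
By the voltage-divider rule, V = 18.1 × 10.90/112.9 = 1.747 V.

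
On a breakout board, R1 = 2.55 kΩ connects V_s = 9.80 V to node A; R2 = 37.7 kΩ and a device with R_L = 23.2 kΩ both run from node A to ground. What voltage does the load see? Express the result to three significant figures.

First combine the lower leg with the load: R2 ‖ R_L = 14.36 kΩ.
Now apply the divider: V_out = 9.80 × 0.8492 = 8.322 V.
(Unloaded it would be 9.18 V; the load pulls it down.)

V_out ≈ 8.32 V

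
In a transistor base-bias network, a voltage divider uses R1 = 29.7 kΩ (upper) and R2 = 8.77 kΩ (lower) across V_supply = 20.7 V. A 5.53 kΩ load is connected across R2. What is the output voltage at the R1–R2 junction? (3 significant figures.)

V_out ≈ 2.12 V

R2 ‖ R_L = (8.77 × 5.53)/(8.77 + 5.53) = 3.391 kΩ.
Now apply the divider: V_out = 20.7 × 0.1025 = 2.121 V.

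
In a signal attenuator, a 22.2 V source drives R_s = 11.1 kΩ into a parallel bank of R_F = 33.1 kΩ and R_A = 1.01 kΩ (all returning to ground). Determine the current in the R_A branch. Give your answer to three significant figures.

Equivalent of the parallel group: R_p = 0.9801 kΩ.
V_A by voltage divider: V_A = 22.2 × 0.9801/(11.1 + 0.9801) = 1.801 V.
Branch current I = V_A/R_A = 1.801/1.01 = 1.783 mA.

I ≈ 1.78 mA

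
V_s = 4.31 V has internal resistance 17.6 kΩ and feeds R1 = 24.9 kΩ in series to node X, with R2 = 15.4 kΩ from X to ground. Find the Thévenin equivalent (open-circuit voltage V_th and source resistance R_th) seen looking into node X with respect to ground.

V_th ≈ 1.15 V, R_th ≈ 11.3 kΩ

R1' = 17.6 + 24.9 = 42.50 kΩ (source resistance + R1).
With X open, the divider is unloaded: V_th = 4.31 × 15.4/57.90 = 1.146 V.
Zeroing V_s shorts the top of R1' to ground, so R_th = R1' ‖ R2 = 11.30 kΩ.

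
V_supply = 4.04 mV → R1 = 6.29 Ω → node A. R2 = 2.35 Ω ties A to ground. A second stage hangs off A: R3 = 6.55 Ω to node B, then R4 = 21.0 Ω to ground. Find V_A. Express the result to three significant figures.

V_A ≈ 1.03 mV

Node A sees R2 in parallel with the series input of stage 2, R3 + R4 = 27.55 Ω.
R2 ‖ (R3+R4) = 2.165 Ω.
First divider: V_A = V_supply · 2.165/(6.29 + 2.165) = 1.035 mV.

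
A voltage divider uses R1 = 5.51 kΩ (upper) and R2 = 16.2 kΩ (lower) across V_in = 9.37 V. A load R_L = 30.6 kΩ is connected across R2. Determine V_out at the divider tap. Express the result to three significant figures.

V_out ≈ 6.16 V

The load sits in parallel with R2, giving an effective lower resistance R2' = R2·R_L/(R2+R_L) = 10.59 kΩ.
Now apply the divider: V_out = 9.37 × 0.6578 = 6.164 V.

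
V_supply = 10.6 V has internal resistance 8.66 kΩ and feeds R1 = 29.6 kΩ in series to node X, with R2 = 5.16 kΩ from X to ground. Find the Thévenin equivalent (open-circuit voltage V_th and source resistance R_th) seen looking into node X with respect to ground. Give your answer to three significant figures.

R1' = 8.66 + 29.6 = 38.26 kΩ (source resistance + R1).
With X open, the divider is unloaded: V_th = 10.6 × 5.16/43.42 = 1.260 V.
With V_supply suppressed (replaced by a short), R_th = R1' ‖ R2 = (38.26 × 5.16)/(38.26 + 5.16) = 4.547 kΩ.

V_th ≈ 1.26 V, R_th ≈ 4.55 kΩ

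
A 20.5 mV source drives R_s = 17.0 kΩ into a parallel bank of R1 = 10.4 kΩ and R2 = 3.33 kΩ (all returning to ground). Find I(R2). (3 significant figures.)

I ≈ 0.795 µA

Combine the parallel branches: R_p = (1/10.4 + 1/3.33)⁻¹ = 2.522 kΩ.
Node voltage V_A = V_supply · R_p/(R_s + R_p) = 20.5 × 0.1292 = 2.649 mV.
I(R2) = V_A / R2 = 2.649/3.33 = 0.7954 µA.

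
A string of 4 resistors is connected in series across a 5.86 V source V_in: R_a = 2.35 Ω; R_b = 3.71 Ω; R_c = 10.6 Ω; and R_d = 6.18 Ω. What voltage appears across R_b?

V ≈ 0.952 V

Series total: ΣR = 2.35 + 3.71 + 10.6 + 6.18 = 22.84 Ω.
By the voltage-divider rule, V = 5.86 × 3.710/22.84 = 0.9519 V.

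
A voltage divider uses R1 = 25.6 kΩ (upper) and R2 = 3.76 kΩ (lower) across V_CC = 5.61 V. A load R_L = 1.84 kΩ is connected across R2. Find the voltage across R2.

V_out ≈ 0.258 V

R2 ‖ R_L = (3.76 × 1.84)/(3.76 + 1.84) = 1.235 kΩ.
Now apply the divider: V_out = 5.61 × 0.04604 = 0.2583 V.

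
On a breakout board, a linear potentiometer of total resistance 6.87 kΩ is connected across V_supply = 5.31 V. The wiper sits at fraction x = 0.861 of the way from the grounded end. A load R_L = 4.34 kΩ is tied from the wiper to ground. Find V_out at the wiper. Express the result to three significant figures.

V_out ≈ 3.84 V

The pot divides into 0.9549 kΩ above the wiper and 5.915 kΩ below.
Lower segment in parallel with the load: 5.915 ‖ 4.34 = 2.503 kΩ.
V_out = 5.31 × 2.503/(0.9549 + 2.503) = 3.844 V.
(Unloaded: V_out = x·V_supply = 4.57 V.)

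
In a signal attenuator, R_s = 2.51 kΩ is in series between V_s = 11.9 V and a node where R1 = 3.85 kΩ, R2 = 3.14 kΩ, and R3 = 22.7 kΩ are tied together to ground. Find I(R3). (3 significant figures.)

I ≈ 0.205 mA

Combine the parallel branches: R_p = (1/3.85 + 1/3.14 + 1/22.7)⁻¹ = 1.607 kΩ.
Node voltage V_A = V_s · R_p/(R_s + R_p) = 11.9 × 0.3903 = 4.645 V.
I(R3) = V_A / R3 = 4.645/22.7 = 0.2046 mA.
(Check via current divider: I_total = 2.890 mA; share G_k/ΣG = 0.07079 → same result.)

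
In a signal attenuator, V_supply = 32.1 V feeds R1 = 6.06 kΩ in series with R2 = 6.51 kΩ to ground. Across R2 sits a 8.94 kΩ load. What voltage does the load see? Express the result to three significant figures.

First combine the lower leg with the load: R2 ‖ R_L = 3.767 kΩ.
Now apply the divider: V_out = 32.1 × 0.3833 = 12.30 V.

V_out ≈ 12.3 V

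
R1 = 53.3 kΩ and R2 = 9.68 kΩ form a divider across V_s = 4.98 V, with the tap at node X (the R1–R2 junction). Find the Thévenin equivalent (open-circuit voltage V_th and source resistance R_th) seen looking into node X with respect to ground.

V_th ≈ 0.765 V, R_th ≈ 8.19 kΩ

With X open, the divider is unloaded: V_th = 4.98 × 9.68/62.98 = 0.7654 V.
With V_s suppressed (replaced by a short), R_th = R1 ‖ R2 = (53.30 × 9.68)/(53.30 + 9.68) = 8.192 kΩ.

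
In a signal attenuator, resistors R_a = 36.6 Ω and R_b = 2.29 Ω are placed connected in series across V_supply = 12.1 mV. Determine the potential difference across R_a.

ΣR = 36.6 + 2.29 = 38.89 Ω.
V = V_supply · R/ΣR = 12.1 × 0.9411 = 11.39 mV.

V ≈ 11.4 mV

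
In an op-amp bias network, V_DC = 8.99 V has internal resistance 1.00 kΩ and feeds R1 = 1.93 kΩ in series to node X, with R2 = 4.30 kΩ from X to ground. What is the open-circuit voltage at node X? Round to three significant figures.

R1' = 1.00 + 1.93 = 2.930 kΩ (source resistance + R1).
Open-circuit (no load on X): V_th = V_DC · R2/(R1' + R2) = 8.99 × 4.30/(2.930 + 4.30) = 5.347 V.

V_th ≈ 5.35 V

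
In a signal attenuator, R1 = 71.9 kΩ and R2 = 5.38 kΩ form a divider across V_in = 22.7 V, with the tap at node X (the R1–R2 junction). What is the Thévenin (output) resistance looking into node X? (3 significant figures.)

With V_in suppressed (replaced by a short), R_th = R1 ‖ R2 = (71.90 × 5.38)/(71.90 + 5.38) = 5.005 kΩ.

R_th ≈ 5.01 kΩ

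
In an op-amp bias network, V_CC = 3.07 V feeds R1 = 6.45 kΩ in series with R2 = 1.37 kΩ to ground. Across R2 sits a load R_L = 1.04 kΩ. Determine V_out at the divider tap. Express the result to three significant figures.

V_out ≈ 0.258 V

The load sits in parallel with R2, giving an effective lower resistance R2' = R2·R_L/(R2+R_L) = 0.5912 kΩ.
Then V_out = V_CC · R2'/(R1 + R2') = 3.07 × 0.5912/7.041 = 0.2578 V.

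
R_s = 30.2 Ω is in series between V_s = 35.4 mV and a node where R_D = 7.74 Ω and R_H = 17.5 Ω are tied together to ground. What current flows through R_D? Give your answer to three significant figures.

I ≈ 0.690 mA

Combine the parallel branches: R_p = (1/7.74 + 1/17.5)⁻¹ = 5.366 Ω.
Node voltage V_A = V_s · R_p/(R_s + R_p) = 35.4 × 0.1509 = 5.341 mV.
I(R_D) = V_A / R_D = 5.341/7.74 = 0.6901 mA.
(Equivalently: I_total = 0.9953 mA, then current-divider fraction G_k/ΣG = 0.6933.)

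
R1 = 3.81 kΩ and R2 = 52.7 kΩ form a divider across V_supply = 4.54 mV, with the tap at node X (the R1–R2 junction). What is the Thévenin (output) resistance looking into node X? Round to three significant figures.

R_th ≈ 3.55 kΩ

Zeroing V_supply shorts the top of R1 to ground, so R_th = R1 ‖ R2 = 3.553 kΩ.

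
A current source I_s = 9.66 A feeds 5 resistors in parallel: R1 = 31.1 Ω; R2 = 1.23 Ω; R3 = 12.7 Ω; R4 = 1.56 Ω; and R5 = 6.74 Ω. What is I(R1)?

ΣG = 1/31.1 + 1/1.23 + 1/12.7 + 1/1.56 + 1/6.74 = 1.713.
R1 takes the fraction G_k/ΣG = 0.03215/1.713 = 0.01877, so I = 9.66 × 0.01877 = 0.1813 A.

I ≈ 0.181 A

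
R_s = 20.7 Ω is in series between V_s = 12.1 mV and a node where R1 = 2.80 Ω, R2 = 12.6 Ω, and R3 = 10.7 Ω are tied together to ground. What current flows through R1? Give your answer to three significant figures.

Equivalent of the parallel group: R_p = 1.887 Ω.
Node voltage V_A = V_s · R_p/(R_s + R_p) = 12.1 × 0.08354 = 1.011 mV.
Branch current I = V_A/R1 = 1.011/2.80 = 0.3610 mA.
(Equivalently: I_total = 0.5357 mA, then current-divider fraction G_k/ΣG = 0.6739.)

I ≈ 0.361 mA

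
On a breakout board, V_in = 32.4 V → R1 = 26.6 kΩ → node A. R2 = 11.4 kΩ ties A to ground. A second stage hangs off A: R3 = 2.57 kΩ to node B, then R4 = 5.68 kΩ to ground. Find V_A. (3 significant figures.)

The second stage (R3 + R4 = 8.250 kΩ) loads node A in parallel with R2.
Effective lower resistance at A: R2 ‖ 8.250 = 4.786 kΩ.
V_A = 32.4 × 4.786/(26.6 + 4.786) = 4.941 V.

V_A ≈ 4.94 V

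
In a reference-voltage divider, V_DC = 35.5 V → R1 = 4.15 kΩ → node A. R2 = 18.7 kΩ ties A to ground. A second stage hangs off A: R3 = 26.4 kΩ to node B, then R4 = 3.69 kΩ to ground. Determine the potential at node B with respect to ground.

Looking into the second stage from A: R3 + R4 = 30.09 kΩ appears in parallel with R2.
R2 ‖ (R3+R4) = 11.53 kΩ.
So V_A = 35.5 × 0.7354 = 26.11 V.
Stage 2 is unloaded, so V_B = V_A · R4/(R3+R4) = 26.11 × 3.69/30.09 = 3.201 V.

V_B ≈ 3.20 V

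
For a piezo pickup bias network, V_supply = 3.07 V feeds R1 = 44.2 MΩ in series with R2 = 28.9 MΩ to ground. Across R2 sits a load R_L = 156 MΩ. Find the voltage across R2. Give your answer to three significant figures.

First combine the lower leg with the load: R2 ‖ R_L = 24.38 MΩ.
Now apply the divider: V_out = 3.07 × 0.3555 = 1.091 V.

V_out ≈ 1.09 V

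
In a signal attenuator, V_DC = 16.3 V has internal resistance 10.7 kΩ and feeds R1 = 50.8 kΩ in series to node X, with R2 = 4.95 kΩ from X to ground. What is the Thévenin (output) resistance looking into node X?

R_th ≈ 4.58 kΩ

R1' = 10.7 + 50.8 = 61.50 kΩ (source resistance + R1).
Looking into X with the source shorted: R_th = R1'·R2/(R1'+R2) = 61.50 × 4.95/66.45 = 4.581 kΩ.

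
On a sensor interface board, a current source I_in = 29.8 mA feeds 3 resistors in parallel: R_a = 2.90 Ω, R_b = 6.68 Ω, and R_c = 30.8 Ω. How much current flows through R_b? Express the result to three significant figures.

I ≈ 8.47 mA

Total conductance ΣG = 1/2.90 + 1/6.68 + 1/30.8 = 0.5270 (units of 1/Ω).
R_b takes the fraction G_k/ΣG = 0.1497/0.5270 = 0.2841, so I = 29.8 × 0.2841 = 8.465 mA.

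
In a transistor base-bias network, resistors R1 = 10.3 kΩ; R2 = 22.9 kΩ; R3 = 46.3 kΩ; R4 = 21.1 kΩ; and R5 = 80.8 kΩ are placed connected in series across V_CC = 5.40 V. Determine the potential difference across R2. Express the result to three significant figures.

V ≈ 0.682 V

Series total: ΣR = 10.3 + 22.9 + 46.3 + 21.1 + 80.8 = 181.4 kΩ.
Voltage divider: V = V_CC · (22.90 / 181.4) = 5.40 × 0.1262 = 0.6817 V.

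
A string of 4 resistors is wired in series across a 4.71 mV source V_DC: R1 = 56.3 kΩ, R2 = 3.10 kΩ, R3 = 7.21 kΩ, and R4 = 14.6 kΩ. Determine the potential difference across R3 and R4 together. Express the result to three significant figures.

V ≈ 1.26 mV

Series total: ΣR = 56.3 + 3.10 + 7.21 + 14.6 = 81.21 kΩ.
R_{R3..R4} = 7.21 + 14.6 = 21.81 kΩ.
Voltage divider: V = V_DC · (21.81 / 81.21) = 4.71 × 0.2686 = 1.265 mV.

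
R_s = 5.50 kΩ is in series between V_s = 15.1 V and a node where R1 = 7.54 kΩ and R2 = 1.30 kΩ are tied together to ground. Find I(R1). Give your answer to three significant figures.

Equivalent of the parallel group: R_p = 1.109 kΩ.
V_A = 15.1 × 1.109/6.609 = 2.533 V.
Branch current I = V_A/R1 = 2.533/7.54 = 0.3360 mA.

I ≈ 0.336 mA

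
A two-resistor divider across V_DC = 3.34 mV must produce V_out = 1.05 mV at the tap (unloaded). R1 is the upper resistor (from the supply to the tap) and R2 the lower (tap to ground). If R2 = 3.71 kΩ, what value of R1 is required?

R1 ≈ 8.09 kΩ

Required fraction k = V_out/V_DC = 0.3144.
So R1 = R2 · (V_DC/V_out − 1) = 3.71 × (3.34/1.05 − 1) = 3.71 × 2.181 = 8.091 kΩ.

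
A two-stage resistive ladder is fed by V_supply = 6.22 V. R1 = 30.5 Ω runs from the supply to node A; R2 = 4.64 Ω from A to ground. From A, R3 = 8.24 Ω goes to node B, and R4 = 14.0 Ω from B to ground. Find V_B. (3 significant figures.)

Looking into the second stage from A: R3 + R4 = 22.24 Ω appears in parallel with R2.
R2 ‖ (R3+R4) = 3.839 Ω.
V_A = 6.22 × 3.839/(30.5 + 3.839) = 0.6954 V.
Then the unloaded second divider: V_B = V_A × R4/(R3+R4) = 0.6954 × 0.6295 = 0.4377 V.

V_B ≈ 0.438 V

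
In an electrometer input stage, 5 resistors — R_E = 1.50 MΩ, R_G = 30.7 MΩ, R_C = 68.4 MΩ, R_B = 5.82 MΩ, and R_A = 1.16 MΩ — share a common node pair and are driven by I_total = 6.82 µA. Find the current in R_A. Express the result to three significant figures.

I ≈ 3.36 µA

Total conductance ΣG = 1/1.50 + 1/30.7 + 1/68.4 + 1/5.82 + 1/1.16 = 1.748 (units of 1/MΩ).
Current divider: I(R_A) = I_total · G_k/ΣG = 6.82 × (0.8621/1.748) = 6.82 × 0.4932 = 3.364 µA.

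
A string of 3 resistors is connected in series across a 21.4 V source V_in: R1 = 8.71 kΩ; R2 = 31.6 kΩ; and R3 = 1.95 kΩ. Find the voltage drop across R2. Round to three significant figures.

ΣR = 8.71 + 31.6 + 1.95 = 42.26 kΩ.
V = V_in · R/ΣR = 21.4 × 0.7478 = 16.00 V.

V ≈ 16.0 V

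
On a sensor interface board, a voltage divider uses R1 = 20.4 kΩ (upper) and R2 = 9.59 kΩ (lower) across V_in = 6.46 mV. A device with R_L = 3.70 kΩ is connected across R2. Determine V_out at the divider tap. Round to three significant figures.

First combine the lower leg with the load: R2 ‖ R_L = 2.670 kΩ.
Then V_out = V_in · R2'/(R1 + R2') = 6.46 × 2.670/23.07 = 0.7476 mV.

V_out ≈ 0.748 mV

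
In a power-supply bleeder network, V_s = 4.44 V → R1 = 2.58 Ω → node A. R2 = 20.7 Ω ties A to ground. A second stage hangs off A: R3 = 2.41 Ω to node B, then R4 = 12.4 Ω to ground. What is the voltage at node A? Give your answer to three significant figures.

V_A ≈ 3.42 V

Node A sees R2 in parallel with the series input of stage 2, R3 + R4 = 14.81 Ω.
Effective lower resistance at A: R2 ‖ 14.81 = 8.633 Ω.
First divider: V_A = V_s · 8.633/(2.58 + 8.633) = 3.418 V.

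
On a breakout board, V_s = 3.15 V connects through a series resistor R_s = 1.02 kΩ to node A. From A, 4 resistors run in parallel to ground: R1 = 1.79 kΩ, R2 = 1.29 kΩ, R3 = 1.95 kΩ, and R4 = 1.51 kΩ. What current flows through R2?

I ≈ 0.686 mA

Equivalent of the parallel group: R_p = 0.3986 kΩ.
Node voltage V_A = V_s · R_p/(R_s + R_p) = 3.15 × 0.2810 = 0.8851 V.
I(R2) = V_A / R2 = 0.8851/1.29 = 0.6861 mA.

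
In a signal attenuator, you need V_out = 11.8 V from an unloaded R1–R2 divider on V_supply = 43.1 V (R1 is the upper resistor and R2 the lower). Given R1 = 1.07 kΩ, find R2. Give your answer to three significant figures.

R2 ≈ 0.403 kΩ

The divider ratio is R2/(R1+R2) = 11.8/43.1 = 0.2738.
So R2 = R1 · V_out/(V_supply − V_out) = 1.07 × 11.8/(43.1 − 11.8) = 1.07 × 0.3770 = 0.4034 kΩ.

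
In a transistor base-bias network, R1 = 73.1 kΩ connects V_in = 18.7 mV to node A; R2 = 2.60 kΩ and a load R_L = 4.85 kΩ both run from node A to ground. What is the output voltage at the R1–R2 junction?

V_out ≈ 0.423 mV

First combine the lower leg with the load: R2 ‖ R_L = 1.693 kΩ.
Then V_out = V_in · R2'/(R1 + R2') = 18.7 × 1.693/74.79 = 0.4232 mV.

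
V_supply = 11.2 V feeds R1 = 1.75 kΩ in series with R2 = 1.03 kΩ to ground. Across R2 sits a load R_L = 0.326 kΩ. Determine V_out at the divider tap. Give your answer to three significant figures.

R2 ‖ R_L = (1.03 × 0.326)/(1.03 + 0.326) = 0.2476 kΩ.
Now apply the divider: V_out = 11.2 × 0.1240 = 1.388 V.
(Unloaded it would be 4.15 V; the load pulls it down.)

V_out ≈ 1.39 V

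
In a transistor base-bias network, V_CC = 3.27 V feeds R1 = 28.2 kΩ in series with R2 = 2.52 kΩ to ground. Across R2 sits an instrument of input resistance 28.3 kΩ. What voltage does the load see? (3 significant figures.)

V_out ≈ 0.248 V

The load sits in parallel with R2, giving an effective lower resistance R2' = R2·R_L/(R2+R_L) = 2.314 kΩ.
Then V_out = V_CC · R2'/(R1 + R2') = 3.27 × 2.314/30.51 = 0.2480 V.
(Unloaded it would be 0.268 V; the load pulls it down.)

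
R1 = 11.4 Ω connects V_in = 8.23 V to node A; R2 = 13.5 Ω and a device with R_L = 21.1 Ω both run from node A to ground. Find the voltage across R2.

V_out ≈ 3.45 V

First combine the lower leg with the load: R2 ‖ R_L = 8.233 Ω.
Voltage divider with the loaded lower leg: V_out = 8.23 × 8.233/(11.4 + 8.233) = 8.23 × 0.4193 = 3.451 V.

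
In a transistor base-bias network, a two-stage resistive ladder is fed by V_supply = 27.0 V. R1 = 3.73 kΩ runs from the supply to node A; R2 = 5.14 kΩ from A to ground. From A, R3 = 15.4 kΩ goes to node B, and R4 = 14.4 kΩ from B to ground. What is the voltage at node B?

Node A sees R2 in parallel with the series input of stage 2, R3 + R4 = 29.80 kΩ.
Effective lower resistance at A: R2 ‖ 29.80 = 4.384 kΩ.
First divider: V_A = V_supply · 4.384/(3.73 + 4.384) = 14.59 V.
Then the unloaded second divider: V_B = V_A × R4/(R3+R4) = 14.59 × 0.4832 = 7.049 V.

V_B ≈ 7.05 V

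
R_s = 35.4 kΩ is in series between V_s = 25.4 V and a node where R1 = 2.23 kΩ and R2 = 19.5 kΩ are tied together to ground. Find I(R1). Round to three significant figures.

Equivalent of the parallel group: R_p = 2.001 kΩ.
V_A by voltage divider: V_A = 25.4 × 2.001/(35.4 + 2.001) = 1.359 V.
I(R1) = V_A / R1 = 1.359/2.23 = 0.6094 mA.

I ≈ 0.609 mA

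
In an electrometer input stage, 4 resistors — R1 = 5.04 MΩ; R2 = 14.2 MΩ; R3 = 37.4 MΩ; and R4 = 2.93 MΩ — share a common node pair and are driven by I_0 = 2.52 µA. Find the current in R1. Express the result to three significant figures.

I ≈ 0.785 µA

Conductances: ΣG = 1/5.04 + 1/14.2 + 1/37.4 + 1/2.93 = 0.6369 (1/MΩ).
By the current-divider rule, I = I_0 · G_k/ΣG = 2.52 × 0.3115 = 0.7851 µA.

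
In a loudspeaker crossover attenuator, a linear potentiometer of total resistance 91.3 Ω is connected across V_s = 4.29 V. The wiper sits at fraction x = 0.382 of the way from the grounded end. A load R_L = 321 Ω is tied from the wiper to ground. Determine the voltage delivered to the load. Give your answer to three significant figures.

Lower segment x·R_p = 34.88 Ω; upper segment (1−x)·R_p = 56.42 Ω.
R_L loads the lower segment: effective lower R = 31.46 Ω.
Loaded-divider output: V_out = 4.29 × 0.3580 = 1.536 V.

V_out ≈ 1.54 V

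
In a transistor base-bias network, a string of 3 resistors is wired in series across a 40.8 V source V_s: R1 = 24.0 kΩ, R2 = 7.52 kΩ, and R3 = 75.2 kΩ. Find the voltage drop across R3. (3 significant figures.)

V ≈ 28.7 V

ΣR = 24.0 + 7.52 + 75.2 = 106.7 kΩ.
V = V_s · R/ΣR = 40.8 × 0.7046 = 28.75 V.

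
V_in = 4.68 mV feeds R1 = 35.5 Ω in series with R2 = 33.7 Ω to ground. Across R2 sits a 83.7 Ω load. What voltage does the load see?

The load sits in parallel with R2, giving an effective lower resistance R2' = R2·R_L/(R2+R_L) = 24.03 Ω.
Now apply the divider: V_out = 4.68 × 0.4036 = 1.889 mV.

V_out ≈ 1.89 mV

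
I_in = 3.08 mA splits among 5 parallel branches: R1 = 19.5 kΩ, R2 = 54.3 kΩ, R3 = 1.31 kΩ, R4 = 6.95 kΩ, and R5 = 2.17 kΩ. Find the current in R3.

Conductances: ΣG = 1/19.5 + 1/54.3 + 1/1.31 + 1/6.95 + 1/2.17 = 1.438 (1/kΩ).
Current divider: I(R3) = I_in · G_k/ΣG = 3.08 × (0.7634/1.438) = 3.08 × 0.5309 = 1.635 mA.

I ≈ 1.64 mA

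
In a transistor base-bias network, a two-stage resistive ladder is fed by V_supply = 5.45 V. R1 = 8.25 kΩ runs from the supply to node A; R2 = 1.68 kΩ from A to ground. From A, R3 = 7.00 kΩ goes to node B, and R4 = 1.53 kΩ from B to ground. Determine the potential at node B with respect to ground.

Node A sees R2 in parallel with the series input of stage 2, R3 + R4 = 8.530 kΩ.
Effective lower resistance at A: R2 ‖ 8.530 = 1.404 kΩ.
V_A = 5.45 × 1.404/(8.25 + 1.404) = 0.7924 V.
Stage 2 is unloaded, so V_B = V_A · R4/(R3+R4) = 0.7924 × 1.53/8.530 = 0.1421 V.

V_B ≈ 0.142 V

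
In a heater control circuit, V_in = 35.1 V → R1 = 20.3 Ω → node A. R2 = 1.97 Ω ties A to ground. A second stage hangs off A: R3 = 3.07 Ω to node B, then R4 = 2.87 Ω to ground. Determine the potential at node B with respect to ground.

V_B ≈ 1.15 V

Looking into the second stage from A: R3 + R4 = 5.940 Ω appears in parallel with R2.
Effective lower resistance at A: R2 ‖ 5.940 = 1.479 Ω.
V_A = 35.1 × 1.479/(20.3 + 1.479) = 2.384 V.
Then the unloaded second divider: V_B = V_A × R4/(R3+R4) = 2.384 × 0.4832 = 1.152 V.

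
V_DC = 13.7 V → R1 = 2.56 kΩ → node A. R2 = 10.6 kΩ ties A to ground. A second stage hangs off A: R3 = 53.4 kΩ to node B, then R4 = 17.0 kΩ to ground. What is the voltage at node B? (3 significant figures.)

V_B ≈ 2.59 V

Node A sees R2 in parallel with the series input of stage 2, R3 + R4 = 70.40 kΩ.
R2 ‖ (R3+R4) = 9.213 kΩ.
First divider: V_A = V_DC · 9.213/(2.56 + 9.213) = 10.72 V.
Stage 2 is unloaded, so V_B = V_A · R4/(R3+R4) = 10.72 × 17.0/70.40 = 2.589 V.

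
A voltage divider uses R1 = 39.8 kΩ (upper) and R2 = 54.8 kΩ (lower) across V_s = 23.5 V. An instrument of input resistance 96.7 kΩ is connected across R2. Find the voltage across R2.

The load sits in parallel with R2, giving an effective lower resistance R2' = R2·R_L/(R2+R_L) = 34.98 kΩ.
Voltage divider with the loaded lower leg: V_out = 23.5 × 34.98/(39.8 + 34.98) = 23.5 × 0.4678 = 10.99 V.

V_out ≈ 11.0 V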